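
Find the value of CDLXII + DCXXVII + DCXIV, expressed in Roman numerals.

CDLXII = 462, DCXXVII = 627, DCXIV = 614
462 + 627 = 1089
1089 + 614 = 1703

MDCCIII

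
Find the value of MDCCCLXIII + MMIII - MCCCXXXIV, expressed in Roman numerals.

MDCCCLXIII = 1863, MMIII = 2003, MCCCXXXIV = 1334
1863 + 2003 = 3866
3866 - 1334 = 2532

MMDXXXII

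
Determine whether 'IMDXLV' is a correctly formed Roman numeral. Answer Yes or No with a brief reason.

'IMDXLV': Invalid subtractive combination: IM

No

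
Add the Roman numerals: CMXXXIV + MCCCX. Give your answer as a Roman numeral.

CMXXXIV = 934
MCCCX = 1310
934 + 1310 = 2244

MMCCXLIV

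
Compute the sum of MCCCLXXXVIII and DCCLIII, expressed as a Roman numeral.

MCCCLXXXVIII = 1388
DCCLIII = 753
1388 + 753 = 2141

MMCXLI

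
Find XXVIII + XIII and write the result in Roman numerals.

XXVIII = 28
XIII = 13
28 + 13 = 41

XLI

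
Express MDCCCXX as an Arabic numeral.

MDCCCXX: M=1000, D=500, C=100, C=100, C=100, X=10, X=10
1000 + 500 + 100 + 100 + 100 + 10 + 10 = 1820

1820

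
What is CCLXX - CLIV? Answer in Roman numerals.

CCLXX = 270
CLIV = 154
270 - 154 = 116

CXVI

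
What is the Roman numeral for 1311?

Convert 1311 to Roman numerals:
  1311 contains 1×1000 (M)
  311 contains 3×100 (CCC)
  11 contains 1×10 (X)
  1 contains 1×1 (I)

MCCCXI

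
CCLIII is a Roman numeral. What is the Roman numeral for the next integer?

CCLIII = 253, so the next integer is 253 + 1 = 254

CCLIV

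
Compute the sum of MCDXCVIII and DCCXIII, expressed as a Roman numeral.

MCDXCVIII = 1498
DCCXIII = 713
1498 + 713 = 2211

MMCCXI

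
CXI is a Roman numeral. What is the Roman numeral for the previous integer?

CXI = 111; previous is 110

CX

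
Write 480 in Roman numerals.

Convert 480 to Roman numerals:
  480 contains 1×400 (CD)
  80 contains 1×50 (L)
  30 contains 3×10 (XXX)

CDLXXX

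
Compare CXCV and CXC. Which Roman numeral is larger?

CXCV = 195
CXC = 190
195 is larger

CXCV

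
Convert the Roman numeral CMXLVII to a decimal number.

CMXLVII: CM=900, XL=40, V=5, I=1, I=1
900 + 40 + 5 + 1 + 1 = 947

947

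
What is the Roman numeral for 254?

Convert 254 to Roman numerals:
  254 contains 2×100 (CC)
  54 contains 1×50 (L)
  4 contains 1×4 (IV)

CCLIV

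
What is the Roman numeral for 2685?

Convert 2685 to Roman numerals:
  2685 contains 2×1000 (MM)
  685 contains 1×500 (D)
  185 contains 1×100 (C)
  85 contains 1×50 (L)
  35 contains 3×10 (XXX)
  5 contains 1×5 (V)

MMDCLXXXV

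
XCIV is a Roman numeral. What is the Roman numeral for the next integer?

XCIV = 94, so the next integer is 94 + 1 = 95

XCV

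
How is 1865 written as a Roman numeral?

Convert 1865 to Roman numerals:
  1865 contains 1×1000 (M)
  865 contains 1×500 (D)
  365 contains 3×100 (CCC)
  65 contains 1×50 (L)
  15 contains 1×10 (X)
  5 contains 1×5 (V)

MDCCCLXV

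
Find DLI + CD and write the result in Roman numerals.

DLI = 551
CD = 400
551 + 400 = 951

CMLI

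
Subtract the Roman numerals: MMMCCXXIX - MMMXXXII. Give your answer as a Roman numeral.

MMMCCXXIX = 3229
MMMXXXII = 3032
3229 - 3032 = 197

CXCVII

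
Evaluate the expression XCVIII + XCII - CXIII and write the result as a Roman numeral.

XCVIII = 98, XCII = 92, CXIII = 113
98 + 92 = 190
190 - 113 = 77

LXXVII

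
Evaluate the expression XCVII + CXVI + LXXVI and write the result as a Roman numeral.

XCVII = 97, CXVI = 116, LXXVI = 76
97 + 116 = 213
213 + 76 = 289

CCLXXXIX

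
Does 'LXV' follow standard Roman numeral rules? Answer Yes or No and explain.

'LXV': Check the rules: uses only the symbols I, V, X, L, C, D, M; no symbol is repeated more than three times in a row; V, L and D each appear at most once; no smaller symbol precedes a larger one (values never increase from left to right). Value: L (50) + X (10) + V (5) = 65. So it is a valid standard Roman numeral.

Yes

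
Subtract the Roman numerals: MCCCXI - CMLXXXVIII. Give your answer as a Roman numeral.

MCCCXI = 1311
CMLXXXVIII = 988
1311 - 988 = 323

CCCXXIII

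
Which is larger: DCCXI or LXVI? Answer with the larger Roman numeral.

DCCXI = 711
LXVI = 66
711 is larger

DCCXI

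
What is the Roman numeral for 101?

Convert 101 to Roman numerals:
  101 contains 1×100 (C)
  1 contains 1×1 (I)

CI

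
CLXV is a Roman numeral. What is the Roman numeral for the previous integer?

CLXV = 165, so the previous integer is 165 - 1 = 164

CLXIV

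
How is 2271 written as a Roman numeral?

Convert 2271 to Roman numerals:
  2271 contains 2×1000 (MM)
  271 contains 2×100 (CC)
  71 contains 1×50 (L)
  21 contains 2×10 (XX)
  1 contains 1×1 (I)

MMCCLXXI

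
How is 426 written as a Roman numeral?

Convert 426 to Roman numerals:
  426 contains 1×400 (CD)
  26 contains 2×10 (XX)
  6 contains 1×5 (V)
  1 contains 1×1 (I)

CDXXVI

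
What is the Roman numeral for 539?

Convert 539 to Roman numerals:
  539 contains 1×500 (D)
  39 contains 3×10 (XXX)
  9 contains 1×9 (IX)

DXXXIX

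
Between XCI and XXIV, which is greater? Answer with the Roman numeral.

XCI = 91
XXIV = 24
91 is larger

XCI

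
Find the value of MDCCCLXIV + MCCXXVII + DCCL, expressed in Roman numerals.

MDCCCLXIV = 1864, MCCXXVII = 1227, DCCL = 750
1864 + 1227 = 3091
3091 + 750 = 3841

MMMDCCCXLI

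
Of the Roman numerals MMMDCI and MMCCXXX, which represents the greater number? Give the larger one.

MMMDCI = 3601
MMCCXXX = 2230
3601 is larger

MMMDCI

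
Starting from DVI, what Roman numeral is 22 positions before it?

DVI = 506
506 - 22 = 484

CDLXXXIV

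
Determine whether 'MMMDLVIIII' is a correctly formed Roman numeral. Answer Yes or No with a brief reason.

'MMMDLVIIII': More than 3 consecutive I's

No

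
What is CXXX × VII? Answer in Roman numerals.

CXXX = 130
VII = 7
130 × 7 = 910

CMX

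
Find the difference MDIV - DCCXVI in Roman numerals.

MDIV = 1504
DCCXVI = 716
1504 - 716 = 788

DCCLXXXVIII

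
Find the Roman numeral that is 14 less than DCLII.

DCLII = 652
652 - 14 = 638

DCXXXVIII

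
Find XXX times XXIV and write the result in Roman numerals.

XXX = 30
XXIV = 24
30 × 24 = 720

DCCXX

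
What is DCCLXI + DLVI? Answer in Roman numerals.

DCCLXI = 761
DLVI = 556
761 + 556 = 1317

MCCCXVII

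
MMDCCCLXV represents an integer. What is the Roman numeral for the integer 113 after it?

MMDCCCLXV = 2865
2865 + 113 = 2978

MMCMLXXVIII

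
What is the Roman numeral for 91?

Convert 91 to Roman numerals:
  91 contains 1×90 (XC)
  1 contains 1×1 (I)

XCI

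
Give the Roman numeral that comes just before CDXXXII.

CDXXXII = 432, so the previous integer is 432 - 1 = 431

CDXXXI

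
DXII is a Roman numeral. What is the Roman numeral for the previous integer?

DXII = 512; previous is 511

DXI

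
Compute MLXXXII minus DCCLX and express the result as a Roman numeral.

MLXXXII = 1082
DCCLX = 760
1082 - 760 = 322

CCCXXII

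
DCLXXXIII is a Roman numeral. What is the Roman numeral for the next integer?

DCLXXXIII = 683; next is 684

DCLXXXIV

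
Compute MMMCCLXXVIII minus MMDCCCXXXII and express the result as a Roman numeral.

MMMCCLXXVIII = 3278
MMDCCCXXXII = 2832
3278 - 2832 = 446

CDXLVI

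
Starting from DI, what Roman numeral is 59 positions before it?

DI = 501
501 - 59 = 442

CDXLII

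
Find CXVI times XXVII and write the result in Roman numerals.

CXVI = 116
XXVII = 27
116 × 27 = 3132

MMMCXXXII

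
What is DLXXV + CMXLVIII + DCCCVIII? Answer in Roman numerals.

DLXXV = 575, CMXLVIII = 948, DCCCVIII = 808
575 + 948 = 1523
1523 + 808 = 2331

MMCCCXXXI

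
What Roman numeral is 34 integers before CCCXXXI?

CCCXXXI = 331
331 - 34 = 297

CCXCVII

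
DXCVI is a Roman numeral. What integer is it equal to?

DXCVI: D=500, XC=90, V=5, I=1
500 + 90 + 5 + 1 = 596

596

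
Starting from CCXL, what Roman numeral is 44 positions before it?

CCXL = 240
240 - 44 = 196

CXCVI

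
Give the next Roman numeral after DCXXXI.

DCXXXI = 631, so the next integer is 631 + 1 = 632

DCXXXII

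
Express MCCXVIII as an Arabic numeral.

MCCXVIII: M=1000, C=100, C=100, X=10, V=5, I=1, I=1, I=1
1000 + 100 + 100 + 10 + 5 + 1 + 1 + 1 = 1218

1218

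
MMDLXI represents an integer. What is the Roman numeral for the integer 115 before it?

MMDLXI = 2561
2561 - 115 = 2446

MMCDXLVI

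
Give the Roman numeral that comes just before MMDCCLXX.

MMDCCLXX = 2770; previous is 2769

MMDCCLXIX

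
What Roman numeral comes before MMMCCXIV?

MMMCCXIV = 3214, so the previous integer is 3214 - 1 = 3213

MMMCCXIII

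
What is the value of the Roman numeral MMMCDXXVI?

MMMCDXXVI: M=1000, M=1000, M=1000, CD=400, X=10, X=10, V=5, I=1
1000 + 1000 + 1000 + 400 + 10 + 10 + 5 + 1 = 3426

3426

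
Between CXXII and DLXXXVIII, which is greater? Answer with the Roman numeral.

CXXII = 122
DLXXXVIII = 588
588 is larger

DLXXXVIII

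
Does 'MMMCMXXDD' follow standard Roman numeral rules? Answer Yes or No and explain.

'MMMCMXXDD': D should not appear more than once

No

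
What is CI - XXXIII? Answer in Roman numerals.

CI = 101
XXXIII = 33
101 - 33 = 68

LXVIII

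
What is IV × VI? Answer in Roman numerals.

IV = 4
VI = 6
4 × 6 = 24

XXIV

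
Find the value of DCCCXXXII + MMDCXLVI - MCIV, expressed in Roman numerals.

DCCCXXXII = 832, MMDCXLVI = 2646, MCIV = 1104
832 + 2646 = 3478
3478 - 1104 = 2374

MMCCCLXXIV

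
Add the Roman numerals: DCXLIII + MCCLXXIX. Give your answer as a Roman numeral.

DCXLIII = 643
MCCLXXIX = 1279
643 + 1279 = 1922

MCMXXII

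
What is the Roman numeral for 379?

Convert 379 to Roman numerals:
  379 contains 3×100 (CCC)
  79 contains 1×50 (L)
  29 contains 2×10 (XX)
  9 contains 1×9 (IX)

CCCLXXIX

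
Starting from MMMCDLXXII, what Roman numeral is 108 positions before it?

MMMCDLXXII = 3472
3472 - 108 = 3364

MMMCCCLXIV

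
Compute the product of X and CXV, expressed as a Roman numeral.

X = 10
CXV = 115
10 × 115 = 1150

MCL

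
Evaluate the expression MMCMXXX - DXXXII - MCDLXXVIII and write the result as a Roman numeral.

MMCMXXX = 2930, DXXXII = 532, MCDLXXVIII = 1478
2930 - 532 = 2398
2398 - 1478 = 920

CMXX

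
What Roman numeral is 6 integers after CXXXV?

CXXXV = 135
135 + 6 = 141

CXLI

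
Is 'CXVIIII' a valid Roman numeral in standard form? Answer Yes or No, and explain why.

'CXVIIII': More than 3 consecutive I's

No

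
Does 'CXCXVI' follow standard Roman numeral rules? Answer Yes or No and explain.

'CXCXVI': X cannot come right after the subtractive pair XC: once X is subtracted in XC, the next symbol must be smaller than X

No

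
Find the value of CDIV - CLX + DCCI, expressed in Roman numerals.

CDIV = 404, CLX = 160, DCCI = 701
404 - 160 = 244
244 + 701 = 945

CMXLV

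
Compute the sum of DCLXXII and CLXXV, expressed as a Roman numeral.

DCLXXII = 672
CLXXV = 175
672 + 175 = 847

DCCCXLVII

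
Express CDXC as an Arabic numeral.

CDXC: CD=400, XC=90
400 + 90 = 490

490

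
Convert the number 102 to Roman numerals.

Convert 102 to Roman numerals:
  102 contains 1×100 (C)
  2 contains 2×1 (II)

CII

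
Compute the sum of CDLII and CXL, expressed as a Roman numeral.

CDLII = 452
CXL = 140
452 + 140 = 592

DXCII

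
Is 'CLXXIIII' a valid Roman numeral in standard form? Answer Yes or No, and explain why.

'CLXXIIII': More than 3 consecutive I's

No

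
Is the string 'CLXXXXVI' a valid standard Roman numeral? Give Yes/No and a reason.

'CLXXXXVI': More than 3 consecutive X's

No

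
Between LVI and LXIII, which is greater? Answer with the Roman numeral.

LVI = 56
LXIII = 63
63 is larger

LXIII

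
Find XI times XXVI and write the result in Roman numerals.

XI = 11
XXVI = 26
11 × 26 = 286

CCLXXXVI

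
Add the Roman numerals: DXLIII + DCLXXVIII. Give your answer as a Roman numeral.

DXLIII = 543
DCLXXVIII = 678
543 + 678 = 1221

MCCXXI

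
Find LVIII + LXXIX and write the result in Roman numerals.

LVIII = 58
LXXIX = 79
58 + 79 = 137

CXXXVII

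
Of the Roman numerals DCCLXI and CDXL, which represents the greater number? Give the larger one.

DCCLXI = 761
CDXL = 440
761 is larger

DCCLXI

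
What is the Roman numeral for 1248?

Convert 1248 to Roman numerals:
  1248 contains 1×1000 (M)
  248 contains 2×100 (CC)
  48 contains 1×40 (XL)
  8 contains 1×5 (V)
  3 contains 3×1 (III)

MCCXLVIII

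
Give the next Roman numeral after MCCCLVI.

MCCCLVI = 1356; next is 1357

MCCCLVII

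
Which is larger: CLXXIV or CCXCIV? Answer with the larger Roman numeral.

CLXXIV = 174
CCXCIV = 294
294 is larger

CCXCIV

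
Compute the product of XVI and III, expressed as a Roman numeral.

XVI = 16
III = 3
16 × 3 = 48

XLVIII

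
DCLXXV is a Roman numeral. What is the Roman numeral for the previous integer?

DCLXXV = 675, so the previous integer is 675 - 1 = 674

DCLXXIV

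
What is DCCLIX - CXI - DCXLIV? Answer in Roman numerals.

DCCLIX = 759, CXI = 111, DCXLIV = 644
759 - 111 = 648
648 - 644 = 4

IV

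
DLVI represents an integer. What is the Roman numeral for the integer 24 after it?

DLVI = 556
556 + 24 = 580

DLXXX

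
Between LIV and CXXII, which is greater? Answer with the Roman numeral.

LIV = 54
CXXII = 122
122 is larger

CXXII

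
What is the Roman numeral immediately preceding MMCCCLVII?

MMCCCLVII = 2357, so the previous integer is 2357 - 1 = 2356

MMCCCLVI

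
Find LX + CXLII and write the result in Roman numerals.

LX = 60
CXLII = 142
60 + 142 = 202

CCII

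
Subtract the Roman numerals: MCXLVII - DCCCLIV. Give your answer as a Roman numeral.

MCXLVII = 1147
DCCCLIV = 854
1147 - 854 = 293

CCXCIII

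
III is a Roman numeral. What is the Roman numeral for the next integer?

III = 3, so the next integer is 3 + 1 = 4

IV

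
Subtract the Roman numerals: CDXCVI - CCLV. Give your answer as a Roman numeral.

CDXCVI = 496
CCLV = 255
496 - 255 = 241

CCXLI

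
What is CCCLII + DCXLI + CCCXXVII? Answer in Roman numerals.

CCCLII = 352, DCXLI = 641, CCCXXVII = 327
352 + 641 = 993
993 + 327 = 1320

MCCCXX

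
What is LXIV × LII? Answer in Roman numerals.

LXIV = 64
LII = 52
64 × 52 = 3328

MMMCCCXXVIII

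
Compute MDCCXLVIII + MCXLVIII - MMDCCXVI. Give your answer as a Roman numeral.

MDCCXLVIII = 1748, MCXLVIII = 1148, MMDCCXVI = 2716
1748 + 1148 = 2896
2896 - 2716 = 180

CLXXX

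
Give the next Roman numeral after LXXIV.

LXXIV = 74; next is 75

LXXV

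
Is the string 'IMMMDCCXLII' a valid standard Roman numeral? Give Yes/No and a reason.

'IMMMDCCXLII': Invalid subtractive combination: IM

No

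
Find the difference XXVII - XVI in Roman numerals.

XXVII = 27
XVI = 16
27 - 16 = 11

XI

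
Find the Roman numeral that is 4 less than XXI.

XXI = 21
21 - 4 = 17

XVII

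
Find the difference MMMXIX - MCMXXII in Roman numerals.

MMMXIX = 3019
MCMXXII = 1922
3019 - 1922 = 1097

MXCVII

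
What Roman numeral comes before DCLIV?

DCLIV = 654, so the previous integer is 654 - 1 = 653

DCLIII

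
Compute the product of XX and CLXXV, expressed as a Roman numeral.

XX = 20
CLXXV = 175
20 × 175 = 3500

MMMD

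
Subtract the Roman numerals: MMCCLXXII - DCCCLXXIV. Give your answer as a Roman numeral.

MMCCLXXII = 2272
DCCCLXXIV = 874
2272 - 874 = 1398

MCCCXCVIII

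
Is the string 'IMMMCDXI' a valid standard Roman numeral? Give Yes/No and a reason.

'IMMMCDXI': Invalid subtractive combination: IM

No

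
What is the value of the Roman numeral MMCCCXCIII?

MMCCCXCIII: M=1000, M=1000, C=100, C=100, C=100, XC=90, I=1, I=1, I=1
1000 + 1000 + 100 + 100 + 100 + 90 + 1 + 1 + 1 = 2393

2393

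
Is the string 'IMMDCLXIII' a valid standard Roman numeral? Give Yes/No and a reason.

'IMMDCLXIII': Invalid subtractive combination: IM

No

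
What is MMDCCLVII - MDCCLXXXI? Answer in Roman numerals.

MMDCCLVII = 2757
MDCCLXXXI = 1781
2757 - 1781 = 976

CMLXXVI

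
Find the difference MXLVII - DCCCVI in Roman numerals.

MXLVII = 1047
DCCCVI = 806
1047 - 806 = 241

CCXLI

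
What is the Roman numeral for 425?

Convert 425 to Roman numerals:
  425 contains 1×400 (CD)
  25 contains 2×10 (XX)
  5 contains 1×5 (V)

CDXXV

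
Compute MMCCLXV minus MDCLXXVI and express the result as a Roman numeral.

MMCCLXV = 2265
MDCLXXVI = 1676
2265 - 1676 = 589

DLXXXIX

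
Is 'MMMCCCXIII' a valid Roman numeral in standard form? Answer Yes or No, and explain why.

'MMMCCCXIII': Check the rules: uses only the symbols I, V, X, L, C, D, M; no symbol is repeated more than three times in a row; V, L and D each appear at most once; no smaller symbol precedes a larger one (values never increase from left to right). Value: M (1000) + M (1000) + M (1000) + C (100) + C (100) + C (100) + X (10) + I (1) + I (1) + I (1) = 3313. So it is a valid standard Roman numeral.

Yes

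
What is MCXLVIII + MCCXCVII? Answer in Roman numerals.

MCXLVIII = 1148
MCCXCVII = 1297
1148 + 1297 = 2445

MMCDXLV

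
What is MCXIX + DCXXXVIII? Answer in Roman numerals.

MCXIX = 1119
DCXXXVIII = 638
1119 + 638 = 1757

MDCCLVII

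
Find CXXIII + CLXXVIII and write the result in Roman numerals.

CXXIII = 123
CLXXVIII = 178
123 + 178 = 301

CCCI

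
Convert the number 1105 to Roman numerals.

Convert 1105 to Roman numerals:
  1105 contains 1×1000 (M)
  105 contains 1×100 (C)
  5 contains 1×5 (V)

MCV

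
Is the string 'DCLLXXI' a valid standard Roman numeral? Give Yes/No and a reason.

'DCLLXXI': L should not appear more than once

No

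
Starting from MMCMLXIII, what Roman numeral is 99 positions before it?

MMCMLXIII = 2963
2963 - 99 = 2864

MMDCCCLXIV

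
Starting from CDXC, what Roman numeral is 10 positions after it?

CDXC = 490
490 + 10 = 500

D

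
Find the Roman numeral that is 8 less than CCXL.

CCXL = 240
240 - 8 = 232

CCXXXII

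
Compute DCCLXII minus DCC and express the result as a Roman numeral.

DCCLXII = 762
DCC = 700
762 - 700 = 62

LXII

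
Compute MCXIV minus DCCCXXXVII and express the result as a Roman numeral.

MCXIV = 1114
DCCCXXXVII = 837
1114 - 837 = 277

CCLXXVII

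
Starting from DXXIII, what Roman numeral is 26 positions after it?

DXXIII = 523
523 + 26 = 549

DXLIX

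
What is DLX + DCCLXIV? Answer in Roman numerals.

DLX = 560
DCCLXIV = 764
560 + 764 = 1324

MCCCXXIV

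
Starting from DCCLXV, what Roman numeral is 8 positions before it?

DCCLXV = 765
765 - 8 = 757

DCCLVII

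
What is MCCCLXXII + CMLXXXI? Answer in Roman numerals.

MCCCLXXII = 1372
CMLXXXI = 981
1372 + 981 = 2353

MMCCCLIII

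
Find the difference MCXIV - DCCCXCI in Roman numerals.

MCXIV = 1114
DCCCXCI = 891
1114 - 891 = 223

CCXXIII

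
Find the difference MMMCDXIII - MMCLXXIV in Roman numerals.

MMMCDXIII = 3413
MMCLXXIV = 2174
3413 - 2174 = 1239

MCCXXXIX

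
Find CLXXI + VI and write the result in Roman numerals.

CLXXI = 171
VI = 6
171 + 6 = 177

CLXXVII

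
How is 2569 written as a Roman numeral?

Convert 2569 to Roman numerals:
  2569 contains 2×1000 (MM)
  569 contains 1×500 (D)
  69 contains 1×50 (L)
  19 contains 1×10 (X)
  9 contains 1×9 (IX)

MMDLXIX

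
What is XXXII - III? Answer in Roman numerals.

XXXII = 32
III = 3
32 - 3 = 29

XXIX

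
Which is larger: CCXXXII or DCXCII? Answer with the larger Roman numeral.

CCXXXII = 232
DCXCII = 692
692 is larger

DCXCII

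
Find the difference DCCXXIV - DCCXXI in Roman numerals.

DCCXXIV = 724
DCCXXI = 721
724 - 721 = 3

III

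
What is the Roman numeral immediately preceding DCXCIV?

DCXCIV = 694, so the previous integer is 694 - 1 = 693

DCXCIII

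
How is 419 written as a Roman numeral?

Convert 419 to Roman numerals:
  419 contains 1×400 (CD)
  19 contains 1×10 (X)
  9 contains 1×9 (IX)

CDXIX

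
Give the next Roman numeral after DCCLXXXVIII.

DCCLXXXVIII = 788; next is 789

DCCLXXXIX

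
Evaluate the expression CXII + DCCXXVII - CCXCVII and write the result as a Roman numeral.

CXII = 112, DCCXXVII = 727, CCXCVII = 297
112 + 727 = 839
839 - 297 = 542

DXLII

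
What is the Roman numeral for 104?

Convert 104 to Roman numerals:
  104 contains 1×100 (C)
  4 contains 1×4 (IV)

CIV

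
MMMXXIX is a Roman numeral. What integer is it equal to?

MMMXXIX: M=1000, M=1000, M=1000, X=10, X=10, IX=9
1000 + 1000 + 1000 + 10 + 10 + 9 = 3029

3029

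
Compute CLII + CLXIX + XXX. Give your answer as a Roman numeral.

CLII = 152, CLXIX = 169, XXX = 30
152 + 169 = 321
321 + 30 = 351

CCCLI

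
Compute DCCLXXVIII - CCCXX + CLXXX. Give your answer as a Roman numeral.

DCCLXXVIII = 778, CCCXX = 320, CLXXX = 180
778 - 320 = 458
458 + 180 = 638

DCXXXVIII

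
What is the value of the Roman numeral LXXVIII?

LXXVIII: L=50, X=10, X=10, V=5, I=1, I=1, I=1
50 + 10 + 10 + 5 + 1 + 1 + 1 = 78

78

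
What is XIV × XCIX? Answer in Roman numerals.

XIV = 14
XCIX = 99
14 × 99 = 1386

MCCCLXXXVI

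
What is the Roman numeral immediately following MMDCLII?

MMDCLII = 2652, so the next integer is 2652 + 1 = 2653

MMDCLIII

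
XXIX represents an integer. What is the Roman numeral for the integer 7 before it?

XXIX = 29
29 - 7 = 22

XXII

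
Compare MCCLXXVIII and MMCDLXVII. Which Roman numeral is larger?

MCCLXXVIII = 1278
MMCDLXVII = 2467
2467 is larger

MMCDLXVII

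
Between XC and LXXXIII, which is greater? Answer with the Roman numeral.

XC = 90
LXXXIII = 83
90 is larger

XC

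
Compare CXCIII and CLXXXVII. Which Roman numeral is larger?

CXCIII = 193
CLXXXVII = 187
193 is larger

CXCIII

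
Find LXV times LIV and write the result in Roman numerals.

LXV = 65
LIV = 54
65 × 54 = 3510

MMMDX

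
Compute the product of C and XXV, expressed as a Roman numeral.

C = 100
XXV = 25
100 × 25 = 2500

MMD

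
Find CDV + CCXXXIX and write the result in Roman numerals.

CDV = 405
CCXXXIX = 239
405 + 239 = 644

DCXLIV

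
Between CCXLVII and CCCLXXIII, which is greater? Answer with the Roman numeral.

CCXLVII = 247
CCCLXXIII = 373
373 is larger

CCCLXXIII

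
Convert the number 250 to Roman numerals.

Convert 250 to Roman numerals:
  250 contains 2×100 (CC)
  50 contains 1×50 (L)

CCL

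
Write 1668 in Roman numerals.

Convert 1668 to Roman numerals:
  1668 contains 1×1000 (M)
  668 contains 1×500 (D)
  168 contains 1×100 (C)
  68 contains 1×50 (L)
  18 contains 1×10 (X)
  8 contains 1×5 (V)
  3 contains 3×1 (III)

MDCLXVIII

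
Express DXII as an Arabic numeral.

DXII: D=500, X=10, I=1, I=1
500 + 10 + 1 + 1 = 512

512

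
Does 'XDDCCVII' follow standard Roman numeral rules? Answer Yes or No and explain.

'XDDCCVII': D should not appear more than once

No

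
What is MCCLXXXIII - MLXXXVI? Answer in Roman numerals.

MCCLXXXIII = 1283
MLXXXVI = 1086
1283 - 1086 = 197

CXCVII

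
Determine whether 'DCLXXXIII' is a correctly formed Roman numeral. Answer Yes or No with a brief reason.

'DCLXXXIII': Check the rules: uses only the symbols I, V, X, L, C, D, M; no symbol is repeated more than three times in a row; V, L and D each appear at most once; no smaller symbol precedes a larger one (values never increase from left to right). Value: D (500) + C (100) + L (50) + X (10) + X (10) + X (10) + I (1) + I (1) + I (1) = 683. So it is a valid standard Roman numeral.

Yes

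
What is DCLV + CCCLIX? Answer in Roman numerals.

DCLV = 655
CCCLIX = 359
655 + 359 = 1014

MXIV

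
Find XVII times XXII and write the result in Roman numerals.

XVII = 17
XXII = 22
17 × 22 = 374

CCCLXXIV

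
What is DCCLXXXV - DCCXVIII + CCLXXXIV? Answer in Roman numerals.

DCCLXXXV = 785, DCCXVIII = 718, CCLXXXIV = 284
785 - 718 = 67
67 + 284 = 351

CCCLI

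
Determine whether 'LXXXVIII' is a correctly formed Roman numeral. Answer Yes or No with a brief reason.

'LXXXVIII': Check the rules: uses only the symbols I, V, X, L, C, D, M; no symbol is repeated more than three times in a row; V, L and D each appear at most once; no smaller symbol precedes a larger one (values never increase from left to right). Value: L (50) + X (10) + X (10) + X (10) + V (5) + I (1) + I (1) + I (1) = 88. So it is a valid standard Roman numeral.

Yes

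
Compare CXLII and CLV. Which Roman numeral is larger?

CXLII = 142
CLV = 155
155 is larger

CLV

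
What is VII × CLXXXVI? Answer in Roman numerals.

VII = 7
CLXXXVI = 186
7 × 186 = 1302

MCCCII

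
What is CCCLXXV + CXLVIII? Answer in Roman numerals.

CCCLXXV = 375
CXLVIII = 148
375 + 148 = 523

DXXIII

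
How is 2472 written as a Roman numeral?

Convert 2472 to Roman numerals:
  2472 contains 2×1000 (MM)
  472 contains 1×400 (CD)
  72 contains 1×50 (L)
  22 contains 2×10 (XX)
  2 contains 2×1 (II)

MMCDLXXII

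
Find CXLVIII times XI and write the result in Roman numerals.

CXLVIII = 148
XI = 11
148 × 11 = 1628

MDCXXVIII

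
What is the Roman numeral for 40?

Convert 40 to Roman numerals:
  40 contains 1×40 (XL)

XL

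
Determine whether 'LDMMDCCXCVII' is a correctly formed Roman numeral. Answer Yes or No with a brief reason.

'LDMMDCCXCVII': D should not appear more than once

No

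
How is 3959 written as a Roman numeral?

Convert 3959 to Roman numerals:
  3959 contains 3×1000 (MMM)
  959 contains 1×900 (CM)
  59 contains 1×50 (L)
  9 contains 1×9 (IX)

MMMCMLIX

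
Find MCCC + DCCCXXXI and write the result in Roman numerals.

MCCC = 1300
DCCCXXXI = 831
1300 + 831 = 2131

MMCXXXI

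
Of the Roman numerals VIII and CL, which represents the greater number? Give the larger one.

VIII = 8
CL = 150
150 is larger

CL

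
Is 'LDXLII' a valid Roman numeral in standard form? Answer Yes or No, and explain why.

'LDXLII': L should not appear more than once

No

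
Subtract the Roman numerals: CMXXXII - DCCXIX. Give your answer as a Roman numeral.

CMXXXII = 932
DCCXIX = 719
932 - 719 = 213

CCXIII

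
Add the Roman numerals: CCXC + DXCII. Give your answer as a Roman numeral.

CCXC = 290
DXCII = 592
290 + 592 = 882

DCCCLXXXII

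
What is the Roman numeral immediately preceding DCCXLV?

DCCXLV = 745, so the previous integer is 745 - 1 = 744

DCCXLIV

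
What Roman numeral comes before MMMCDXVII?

MMMCDXVII = 3417, so the previous integer is 3417 - 1 = 3416

MMMCDXVI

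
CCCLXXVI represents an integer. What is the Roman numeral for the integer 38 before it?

CCCLXXVI = 376
376 - 38 = 338

CCCXXXVIII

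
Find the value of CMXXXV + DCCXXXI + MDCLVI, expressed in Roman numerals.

CMXXXV = 935, DCCXXXI = 731, MDCLVI = 1656
935 + 731 = 1666
1666 + 1656 = 3322

MMMCCCXXII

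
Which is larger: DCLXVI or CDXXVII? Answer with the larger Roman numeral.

DCLXVI = 666
CDXXVII = 427
666 is larger

DCLXVI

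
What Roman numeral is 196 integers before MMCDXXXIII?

MMCDXXXIII = 2433
2433 - 196 = 2237

MMCCXXXVII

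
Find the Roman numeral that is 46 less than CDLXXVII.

CDLXXVII = 477
477 - 46 = 431

CDXXXI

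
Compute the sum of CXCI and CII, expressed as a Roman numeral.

CXCI = 191
CII = 102
191 + 102 = 293

CCXCIII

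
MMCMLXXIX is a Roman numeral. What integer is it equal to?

MMCMLXXIX: M=1000, M=1000, CM=900, L=50, X=10, X=10, IX=9
1000 + 1000 + 900 + 50 + 10 + 10 + 9 = 2979

2979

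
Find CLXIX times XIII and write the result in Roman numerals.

CLXIX = 169
XIII = 13
169 × 13 = 2197

MMCXCVII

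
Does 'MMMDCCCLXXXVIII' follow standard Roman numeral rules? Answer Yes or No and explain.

'MMMDCCCLXXXVIII': Check the rules: uses only the symbols I, V, X, L, C, D, M; no symbol is repeated more than three times in a row; V, L and D each appear at most once; no smaller symbol precedes a larger one (values never increase from left to right). Value: M (1000) + M (1000) + M (1000) + D (500) + C (100) + C (100) + C (100) + L (50) + X (10) + X (10) + X (10) + V (5) + I (1) + I (1) + I (1) = 3888. So it is a valid standard Roman numeral.

Yes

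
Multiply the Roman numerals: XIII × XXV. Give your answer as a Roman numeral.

XIII = 13
XXV = 25
13 × 25 = 325

CCCXXV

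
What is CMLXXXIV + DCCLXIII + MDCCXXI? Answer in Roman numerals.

CMLXXXIV = 984, DCCLXIII = 763, MDCCXXI = 1721
984 + 763 = 1747
1747 + 1721 = 3468

MMMCDLXVIII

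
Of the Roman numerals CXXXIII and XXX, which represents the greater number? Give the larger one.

CXXXIII = 133
XXX = 30
133 is larger

CXXXIII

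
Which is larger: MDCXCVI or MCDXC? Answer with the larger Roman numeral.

MDCXCVI = 1696
MCDXC = 1490
1696 is larger

MDCXCVI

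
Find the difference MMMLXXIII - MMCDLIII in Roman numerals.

MMMLXXIII = 3073
MMCDLIII = 2453
3073 - 2453 = 620

DCXX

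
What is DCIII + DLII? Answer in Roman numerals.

DCIII = 603
DLII = 552
603 + 552 = 1155

MCLV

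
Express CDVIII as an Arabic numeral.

CDVIII: CD=400, V=5, I=1, I=1, I=1
400 + 5 + 1 + 1 + 1 = 408

408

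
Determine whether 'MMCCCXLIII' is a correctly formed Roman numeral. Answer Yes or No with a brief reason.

'MMCCCXLIII': Check the rules: uses only the symbols I, V, X, L, C, D, M; no symbol is repeated more than three times in a row; V, L and D each appear at most once; the only place a smaller symbol precedes a larger one is the allowed subtractive pair XL, the symbol right after such a pair (if any) is smaller than the pair's first symbol, and otherwise the values never increase from left to right. Value: M (1000) + M (1000) + C (100) + C (100) + C (100) + XL (40) + I (1) + I (1) + I (1) = 2343. So it is a valid standard Roman numeral.

Yes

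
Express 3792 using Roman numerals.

Convert 3792 to Roman numerals:
  3792 contains 3×1000 (MMM)
  792 contains 1×500 (D)
  292 contains 2×100 (CC)
  92 contains 1×90 (XC)
  2 contains 2×1 (II)

MMMDCCXCII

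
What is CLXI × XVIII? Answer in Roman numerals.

CLXI = 161
XVIII = 18
161 × 18 = 2898

MMDCCCXCVIII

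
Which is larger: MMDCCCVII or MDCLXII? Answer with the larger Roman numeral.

MMDCCCVII = 2807
MDCLXII = 1662
2807 is larger

MMDCCCVII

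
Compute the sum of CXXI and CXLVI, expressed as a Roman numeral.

CXXI = 121
CXLVI = 146
121 + 146 = 267

CCLXVII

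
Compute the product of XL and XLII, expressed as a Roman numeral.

XL = 40
XLII = 42
40 × 42 = 1680

MDCLXXX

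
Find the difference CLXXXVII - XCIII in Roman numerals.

CLXXXVII = 187
XCIII = 93
187 - 93 = 94

XCIV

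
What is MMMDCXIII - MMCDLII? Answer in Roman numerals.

MMMDCXIII = 3613
MMCDLII = 2452
3613 - 2452 = 1161

MCLXI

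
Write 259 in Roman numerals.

Convert 259 to Roman numerals:
  259 contains 2×100 (CC)
  59 contains 1×50 (L)
  9 contains 1×9 (IX)

CCLIX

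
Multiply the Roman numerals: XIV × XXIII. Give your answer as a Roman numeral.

XIV = 14
XXIII = 23
14 × 23 = 322

CCCXXII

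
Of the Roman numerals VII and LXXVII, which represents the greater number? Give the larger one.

VII = 7
LXXVII = 77
77 is larger

LXXVII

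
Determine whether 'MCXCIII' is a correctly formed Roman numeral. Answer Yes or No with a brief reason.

'MCXCIII': Check the rules: uses only the symbols I, V, X, L, C, D, M; no symbol is repeated more than three times in a row; V, L and D each appear at most once; the only place a smaller symbol precedes a larger one is the allowed subtractive pair XC, the symbol right after such a pair (if any) is smaller than the pair's first symbol, and otherwise the values never increase from left to right. Value: M (1000) + C (100) + XC (90) + I (1) + I (1) + I (1) = 1193. So it is a valid standard Roman numeral.

Yes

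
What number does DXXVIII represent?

DXXVIII: D=500, X=10, X=10, V=5, I=1, I=1, I=1
500 + 10 + 10 + 5 + 1 + 1 + 1 = 528

528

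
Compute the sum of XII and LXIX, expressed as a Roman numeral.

XII = 12
LXIX = 69
12 + 69 = 81

LXXXI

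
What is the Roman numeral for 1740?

Convert 1740 to Roman numerals:
  1740 contains 1×1000 (M)
  740 contains 1×500 (D)
  240 contains 2×100 (CC)
  40 contains 1×40 (XL)

MDCCXL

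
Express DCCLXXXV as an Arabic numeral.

DCCLXXXV: D=500, C=100, C=100, L=50, X=10, X=10, X=10, V=5
500 + 100 + 100 + 50 + 10 + 10 + 10 + 5 = 785

785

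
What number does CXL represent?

CXL: C=100, XL=40
100 + 40 = 140

140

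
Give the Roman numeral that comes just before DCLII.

DCLII = 652; previous is 651

DCLI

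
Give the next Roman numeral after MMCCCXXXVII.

MMCCCXXXVII = 2337; next is 2338

MMCCCXXXVIII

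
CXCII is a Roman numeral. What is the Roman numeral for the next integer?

CXCII = 192; next is 193

CXCIII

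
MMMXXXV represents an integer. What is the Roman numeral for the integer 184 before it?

MMMXXXV = 3035
3035 - 184 = 2851

MMDCCCLI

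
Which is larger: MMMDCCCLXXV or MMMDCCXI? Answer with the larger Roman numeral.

MMMDCCCLXXV = 3875
MMMDCCXI = 3711
3875 is larger

MMMDCCCLXXV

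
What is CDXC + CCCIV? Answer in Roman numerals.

CDXC = 490
CCCIV = 304
490 + 304 = 794

DCCXCIV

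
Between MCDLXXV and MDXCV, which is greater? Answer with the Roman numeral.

MCDLXXV = 1475
MDXCV = 1595
1595 is larger

MDXCV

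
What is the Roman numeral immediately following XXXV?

XXXV = 35; next is 36

XXXVI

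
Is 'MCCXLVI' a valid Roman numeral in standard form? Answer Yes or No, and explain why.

'MCCXLVI': Check the rules: uses only the symbols I, V, X, L, C, D, M; no symbol is repeated more than three times in a row; V, L and D each appear at most once; the only place a smaller symbol precedes a larger one is the allowed subtractive pair XL, the symbol right after such a pair (if any) is smaller than the pair's first symbol, and otherwise the values never increase from left to right. Value: M (1000) + C (100) + C (100) + XL (40) + V (5) + I (1) = 1246. So it is a valid standard Roman numeral.

Yes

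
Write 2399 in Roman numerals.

Convert 2399 to Roman numerals:
  2399 contains 2×1000 (MM)
  399 contains 3×100 (CCC)
  99 contains 1×90 (XC)
  9 contains 1×9 (IX)

MMCCCXCIX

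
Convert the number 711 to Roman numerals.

Convert 711 to Roman numerals:
  711 contains 1×500 (D)
  211 contains 2×100 (CC)
  11 contains 1×10 (X)
  1 contains 1×1 (I)

DCCXI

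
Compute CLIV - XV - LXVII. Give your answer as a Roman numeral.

CLIV = 154, XV = 15, LXVII = 67
154 - 15 = 139
139 - 67 = 72

LXXII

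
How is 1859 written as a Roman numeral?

Convert 1859 to Roman numerals:
  1859 contains 1×1000 (M)
  859 contains 1×500 (D)
  359 contains 3×100 (CCC)
  59 contains 1×50 (L)
  9 contains 1×9 (IX)

MDCCCLIX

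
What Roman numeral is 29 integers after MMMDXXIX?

MMMDXXIX = 3529
3529 + 29 = 3558

MMMDLVIII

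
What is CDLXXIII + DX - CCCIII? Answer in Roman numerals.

CDLXXIII = 473, DX = 510, CCCIII = 303
473 + 510 = 983
983 - 303 = 680

DCLXXX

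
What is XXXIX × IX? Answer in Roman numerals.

XXXIX = 39
IX = 9
39 × 9 = 351

CCCLI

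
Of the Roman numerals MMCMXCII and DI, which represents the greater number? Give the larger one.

MMCMXCII = 2992
DI = 501
2992 is larger

MMCMXCII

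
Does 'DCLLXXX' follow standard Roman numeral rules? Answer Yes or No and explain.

'DCLLXXX': L should not appear more than once

No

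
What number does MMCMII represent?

MMCMII: M=1000, M=1000, CM=900, I=1, I=1
1000 + 1000 + 900 + 1 + 1 = 2902

2902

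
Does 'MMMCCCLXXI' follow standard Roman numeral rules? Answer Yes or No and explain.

'MMMCCCLXXI': Check the rules: uses only the symbols I, V, X, L, C, D, M; no symbol is repeated more than three times in a row; V, L and D each appear at most once; no smaller symbol precedes a larger one (values never increase from left to right). Value: M (1000) + M (1000) + M (1000) + C (100) + C (100) + C (100) + L (50) + X (10) + X (10) + I (1) = 3371. So it is a valid standard Roman numeral.

Yes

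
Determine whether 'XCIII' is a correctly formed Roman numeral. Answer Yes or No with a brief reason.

'XCIII': Check the rules: uses only the symbols I, V, X, L, C, D, M; no symbol is repeated more than three times in a row; V, L and D each appear at most once; the only place a smaller symbol precedes a larger one is the allowed subtractive pair XC, the symbol right after such a pair (if any) is smaller than the pair's first symbol, and otherwise the values never increase from left to right. Value: XC (90) + I (1) + I (1) + I (1) = 93. So it is a valid standard Roman numeral.

Yes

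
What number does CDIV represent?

CDIV: CD=400, IV=4
400 + 4 = 404

404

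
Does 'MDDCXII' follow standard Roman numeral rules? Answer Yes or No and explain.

'MDDCXII': D should not appear more than once

No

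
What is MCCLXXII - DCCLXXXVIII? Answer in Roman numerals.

MCCLXXII = 1272
DCCLXXXVIII = 788
1272 - 788 = 484

CDLXXXIV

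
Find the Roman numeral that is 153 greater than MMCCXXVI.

MMCCXXVI = 2226
2226 + 153 = 2379

MMCCCLXXIX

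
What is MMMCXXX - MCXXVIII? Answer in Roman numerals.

MMMCXXX = 3130
MCXXVIII = 1128
3130 - 1128 = 2002

MMII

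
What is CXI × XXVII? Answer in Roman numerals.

CXI = 111
XXVII = 27
111 × 27 = 2997

MMCMXCVII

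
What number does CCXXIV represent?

CCXXIV: C=100, C=100, X=10, X=10, IV=4
100 + 100 + 10 + 10 + 4 = 224

224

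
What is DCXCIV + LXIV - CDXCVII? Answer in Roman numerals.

DCXCIV = 694, LXIV = 64, CDXCVII = 497
694 + 64 = 758
758 - 497 = 261

CCLXI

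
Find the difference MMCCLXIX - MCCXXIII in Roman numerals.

MMCCLXIX = 2269
MCCXXIII = 1223
2269 - 1223 = 1046

MXLVI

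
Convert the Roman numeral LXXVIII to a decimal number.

LXXVIII: L=50, X=10, X=10, V=5, I=1, I=1, I=1
50 + 10 + 10 + 5 + 1 + 1 + 1 = 78

78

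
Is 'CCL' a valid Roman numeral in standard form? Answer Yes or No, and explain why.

'CCL': Check the rules: uses only the symbols I, V, X, L, C, D, M; no symbol is repeated more than three times in a row; V, L and D each appear at most once; no smaller symbol precedes a larger one (values never increase from left to right). Value: C (100) + C (100) + L (50) = 250. So it is a valid standard Roman numeral.

Yes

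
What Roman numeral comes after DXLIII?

DXLIII = 543, so the next integer is 543 + 1 = 544

DXLIV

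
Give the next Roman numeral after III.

III = 3; next is 4

IV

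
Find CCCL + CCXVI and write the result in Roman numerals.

CCCL = 350
CCXVI = 216
350 + 216 = 566

DLXVI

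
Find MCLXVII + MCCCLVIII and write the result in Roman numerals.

MCLXVII = 1167
MCCCLVIII = 1358
1167 + 1358 = 2525

MMDXXV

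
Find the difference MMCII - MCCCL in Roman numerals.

MMCII = 2102
MCCCL = 1350
2102 - 1350 = 752

DCCLII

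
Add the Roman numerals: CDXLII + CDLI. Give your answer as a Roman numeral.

CDXLII = 442
CDLI = 451
442 + 451 = 893

DCCCXCIII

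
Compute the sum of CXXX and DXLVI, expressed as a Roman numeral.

CXXX = 130
DXLVI = 546
130 + 546 = 676

DCLXXVI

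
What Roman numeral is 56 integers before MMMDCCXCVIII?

MMMDCCXCVIII = 3798
3798 - 56 = 3742

MMMDCCXLII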